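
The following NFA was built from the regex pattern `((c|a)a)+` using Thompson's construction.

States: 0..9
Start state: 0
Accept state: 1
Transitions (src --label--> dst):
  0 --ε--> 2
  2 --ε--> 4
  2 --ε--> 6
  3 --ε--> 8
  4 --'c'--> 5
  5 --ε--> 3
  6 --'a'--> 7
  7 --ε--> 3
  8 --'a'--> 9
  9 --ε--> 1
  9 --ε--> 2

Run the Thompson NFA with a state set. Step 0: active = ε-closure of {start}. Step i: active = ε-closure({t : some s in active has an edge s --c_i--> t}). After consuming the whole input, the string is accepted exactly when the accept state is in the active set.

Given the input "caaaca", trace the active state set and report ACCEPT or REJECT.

start: ε-closure({0}) = {0,2,4,6}
'c' @ 1: {3,5,8}
'a' @ 2: {1,2,4,6,9}  [accepting]
'a' @ 3: {3,7,8}
'a' @ 4: {1,2,4,6,9}  [accepting]
'c' @ 5: {3,5,8}
'a' @ 6: {1,2,4,6,9}  [accepting]
after full input: {1,2,4,6,9}  (accept=1 in)

Answer: ACCEPT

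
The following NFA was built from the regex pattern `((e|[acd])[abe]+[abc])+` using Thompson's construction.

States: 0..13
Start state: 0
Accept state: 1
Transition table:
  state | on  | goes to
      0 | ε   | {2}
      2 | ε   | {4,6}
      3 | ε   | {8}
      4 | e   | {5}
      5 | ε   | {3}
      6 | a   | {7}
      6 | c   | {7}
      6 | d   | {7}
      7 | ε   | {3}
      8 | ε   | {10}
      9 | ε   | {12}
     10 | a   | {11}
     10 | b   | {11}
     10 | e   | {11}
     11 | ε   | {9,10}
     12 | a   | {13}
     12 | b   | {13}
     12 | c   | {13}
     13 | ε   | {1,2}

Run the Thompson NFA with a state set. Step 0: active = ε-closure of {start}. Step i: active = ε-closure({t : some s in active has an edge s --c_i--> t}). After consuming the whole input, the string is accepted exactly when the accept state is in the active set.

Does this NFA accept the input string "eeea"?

Answer: ACCEPT

Trace:
start: ε-closure({0}) = {0,2,4,6}
'e' @ 1: {3,5,8,10}
'e' @ 2: {9,10,11,12}
'e' @ 3: {9,10,11,12}
'a' @ 4: {1,2,4,6,9,10,11,12,13}  (accept∈set)
after full input: {1,2,4,6,9,10,11,12,13}  (accept=1 in)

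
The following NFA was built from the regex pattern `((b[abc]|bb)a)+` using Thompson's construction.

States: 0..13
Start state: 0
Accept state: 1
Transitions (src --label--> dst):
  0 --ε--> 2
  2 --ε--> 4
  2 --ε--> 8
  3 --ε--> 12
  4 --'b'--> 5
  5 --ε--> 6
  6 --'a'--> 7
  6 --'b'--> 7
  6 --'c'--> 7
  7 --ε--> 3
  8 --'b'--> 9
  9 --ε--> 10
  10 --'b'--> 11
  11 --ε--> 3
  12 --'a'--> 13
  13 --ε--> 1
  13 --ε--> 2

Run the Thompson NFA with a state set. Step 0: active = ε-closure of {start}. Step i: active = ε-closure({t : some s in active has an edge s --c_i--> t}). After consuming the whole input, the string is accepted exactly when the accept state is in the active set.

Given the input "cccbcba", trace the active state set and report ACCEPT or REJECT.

start: ε-closure({0}) = {0,2,4,8}
'c' @ 1: {}  — dead — no transitions
rest 'ccbcba' ignored (set empty)
after full input: {}  (accept=1 not in)

Answer: REJECT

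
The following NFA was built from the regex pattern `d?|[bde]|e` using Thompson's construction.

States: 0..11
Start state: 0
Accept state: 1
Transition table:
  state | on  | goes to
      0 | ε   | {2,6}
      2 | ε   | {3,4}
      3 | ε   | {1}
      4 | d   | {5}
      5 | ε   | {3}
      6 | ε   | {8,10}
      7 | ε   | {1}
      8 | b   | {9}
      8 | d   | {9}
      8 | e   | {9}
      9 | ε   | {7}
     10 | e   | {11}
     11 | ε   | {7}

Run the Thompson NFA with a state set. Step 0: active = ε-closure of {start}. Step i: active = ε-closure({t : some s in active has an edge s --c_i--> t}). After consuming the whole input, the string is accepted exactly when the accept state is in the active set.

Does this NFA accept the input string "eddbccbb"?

Answer: REJECT

Steps:
S₀ = ε-closure({0}) = {0,1,2,3,4,6,8,10}
'e' @ 1: {1,7,9,11}  ✓accept
'd' @ 2: {}  — no active states
rest 'dbccbb' ignored (set empty)
end set {} — state 1 not in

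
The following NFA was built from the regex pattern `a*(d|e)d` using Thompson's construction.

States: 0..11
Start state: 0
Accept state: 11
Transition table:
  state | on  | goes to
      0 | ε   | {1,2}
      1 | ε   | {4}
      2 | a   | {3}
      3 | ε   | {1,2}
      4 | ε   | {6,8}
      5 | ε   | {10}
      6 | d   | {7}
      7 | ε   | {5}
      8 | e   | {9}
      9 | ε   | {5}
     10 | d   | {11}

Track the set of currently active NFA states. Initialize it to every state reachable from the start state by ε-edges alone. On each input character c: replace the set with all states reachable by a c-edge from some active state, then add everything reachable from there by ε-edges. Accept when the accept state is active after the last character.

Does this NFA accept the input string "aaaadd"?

S₀ = ε-closure({0}) = {0,1,2,4,6,8}
'a' @ 1: {1,2,3,4,6,8}
'a' @ 2: {1,2,3,4,6,8}
'a' @ 3: {1,2,3,4,6,8}
'a' @ 4: {1,2,3,4,6,8}
'd' @ 5: {5,7,10}
'd' @ 6: {11}  [accepting]
final: {11}; accept 11 in set

Answer: ACCEPT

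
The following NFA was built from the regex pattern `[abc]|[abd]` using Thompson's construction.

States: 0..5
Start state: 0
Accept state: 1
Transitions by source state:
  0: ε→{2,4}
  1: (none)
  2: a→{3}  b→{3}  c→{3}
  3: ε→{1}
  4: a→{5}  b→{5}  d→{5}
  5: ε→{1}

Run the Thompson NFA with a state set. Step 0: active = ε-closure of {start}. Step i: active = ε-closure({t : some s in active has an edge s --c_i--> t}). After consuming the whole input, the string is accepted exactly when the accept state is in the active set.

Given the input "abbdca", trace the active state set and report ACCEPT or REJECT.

Answer: REJECT

Derivation:
start: ε-closure({0}) = {0,2,4}
'a' @ 1: {1,3,5}  ✓accept
'b' @ 2: {}  — no active states
rest 'bdca' ignored (set empty)
final: {}; accept 1 not in set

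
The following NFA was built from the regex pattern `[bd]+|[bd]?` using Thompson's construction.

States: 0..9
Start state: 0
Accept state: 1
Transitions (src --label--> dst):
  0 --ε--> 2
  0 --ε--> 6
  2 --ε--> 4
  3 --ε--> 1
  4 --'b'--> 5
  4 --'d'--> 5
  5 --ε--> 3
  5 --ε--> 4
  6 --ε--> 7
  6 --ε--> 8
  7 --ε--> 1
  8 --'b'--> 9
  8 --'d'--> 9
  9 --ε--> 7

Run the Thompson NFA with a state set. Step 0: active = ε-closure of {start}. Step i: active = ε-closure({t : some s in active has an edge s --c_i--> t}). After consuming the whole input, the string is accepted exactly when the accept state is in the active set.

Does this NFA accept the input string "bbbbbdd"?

Answer: ACCEPT

Trace:
start: ε-closure({0}) = {0,1,2,4,6,7,8}
'b' @ 1: {1,3,4,5,7,9}  ✓accept
'b' @ 2: {1,3,4,5}  ✓accept
'b' @ 3: {1,3,4,5}  ✓accept
'b' @ 4: {1,3,4,5}  ✓accept
'b' @ 5: {1,3,4,5}  ✓accept
'd' @ 6: {1,3,4,5}  ✓accept
'd' @ 7: {1,3,4,5}  ✓accept
after full input: {1,3,4,5}  (accept=1 in)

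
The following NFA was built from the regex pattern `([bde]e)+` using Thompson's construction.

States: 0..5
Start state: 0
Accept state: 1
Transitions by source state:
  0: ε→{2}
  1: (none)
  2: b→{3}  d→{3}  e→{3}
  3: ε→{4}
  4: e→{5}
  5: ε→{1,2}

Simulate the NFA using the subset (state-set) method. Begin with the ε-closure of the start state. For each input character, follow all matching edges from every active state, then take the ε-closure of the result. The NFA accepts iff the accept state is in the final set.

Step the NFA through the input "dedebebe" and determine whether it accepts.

Answer: ACCEPT

Steps:
S₀ = ε-closure({0}) = {0,2}
'd' @ 1: {3,4}
'e' @ 2: {1,2,5}  ✓accept
'd' @ 3: {3,4}
'e' @ 4: {1,2,5}  ✓accept
'b' @ 5: {3,4}
'e' @ 6: {1,2,5}  ✓accept
'b' @ 7: {3,4}
'e' @ 8: {1,2,5}  ✓accept
after full input: {1,2,5}  (accept=1 in)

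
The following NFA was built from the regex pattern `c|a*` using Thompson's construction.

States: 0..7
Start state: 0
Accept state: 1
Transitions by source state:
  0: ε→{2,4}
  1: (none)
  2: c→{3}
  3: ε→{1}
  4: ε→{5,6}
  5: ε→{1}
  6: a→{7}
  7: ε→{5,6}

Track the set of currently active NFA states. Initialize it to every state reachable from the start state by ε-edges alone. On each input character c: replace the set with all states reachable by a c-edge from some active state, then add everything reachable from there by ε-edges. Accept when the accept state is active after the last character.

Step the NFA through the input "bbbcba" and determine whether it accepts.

initial (ε-close {0}): {0,1,2,4,5,6}
'b' @ 1: {}  — dead — no transitions
rest 'bbcba' ignored (set empty)
final: {}; accept 1 not in set

Answer: REJECT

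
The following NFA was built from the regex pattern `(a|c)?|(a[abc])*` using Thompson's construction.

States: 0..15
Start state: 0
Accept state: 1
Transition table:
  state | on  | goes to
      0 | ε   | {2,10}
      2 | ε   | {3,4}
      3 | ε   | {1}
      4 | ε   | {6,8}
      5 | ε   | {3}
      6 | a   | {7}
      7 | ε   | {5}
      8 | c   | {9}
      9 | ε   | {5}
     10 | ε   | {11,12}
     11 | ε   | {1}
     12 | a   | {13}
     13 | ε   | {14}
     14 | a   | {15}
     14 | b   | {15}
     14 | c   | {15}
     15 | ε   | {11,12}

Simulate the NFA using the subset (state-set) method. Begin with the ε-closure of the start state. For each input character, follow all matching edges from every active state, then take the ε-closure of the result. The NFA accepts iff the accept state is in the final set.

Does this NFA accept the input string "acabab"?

Answer: ACCEPT

Trace:
start: ε-closure({0}) = {0,1,2,3,4,6,8,10,11,12}
'a' @ 1: {1,3,5,7,13,14}  ✓accept
'c' @ 2: {1,11,12,15}  ✓accept
'a' @ 3: {13,14}
'b' @ 4: {1,11,12,15}  ✓accept
'a' @ 5: {13,14}
'b' @ 6: {1,11,12,15}  ✓accept
end set {1,11,12,15} — state 1 in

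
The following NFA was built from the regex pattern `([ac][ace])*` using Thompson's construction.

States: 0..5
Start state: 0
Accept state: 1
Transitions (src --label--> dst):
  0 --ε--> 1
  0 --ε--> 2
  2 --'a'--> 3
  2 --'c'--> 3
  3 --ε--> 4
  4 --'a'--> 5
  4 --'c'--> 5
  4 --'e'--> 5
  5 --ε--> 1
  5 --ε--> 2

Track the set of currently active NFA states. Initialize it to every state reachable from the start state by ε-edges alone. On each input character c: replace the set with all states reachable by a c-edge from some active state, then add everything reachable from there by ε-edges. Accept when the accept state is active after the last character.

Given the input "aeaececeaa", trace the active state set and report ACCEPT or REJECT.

Answer: ACCEPT

Trace:
start: ε-closure({0}) = {0,1,2}
'a' @ 1: {3,4}
'e' @ 2: {1,2,5}  ✓accept
'a' @ 3: {3,4}
'e' @ 4: {1,2,5}  ✓accept
'c' @ 5: {3,4}
'e' @ 6: {1,2,5}  ✓accept
'c' @ 7: {3,4}
'e' @ 8: {1,2,5}  ✓accept
'a' @ 9: {3,4}
'a' @ 10: {1,2,5}  ✓accept
after full input: {1,2,5}  (accept=1 in)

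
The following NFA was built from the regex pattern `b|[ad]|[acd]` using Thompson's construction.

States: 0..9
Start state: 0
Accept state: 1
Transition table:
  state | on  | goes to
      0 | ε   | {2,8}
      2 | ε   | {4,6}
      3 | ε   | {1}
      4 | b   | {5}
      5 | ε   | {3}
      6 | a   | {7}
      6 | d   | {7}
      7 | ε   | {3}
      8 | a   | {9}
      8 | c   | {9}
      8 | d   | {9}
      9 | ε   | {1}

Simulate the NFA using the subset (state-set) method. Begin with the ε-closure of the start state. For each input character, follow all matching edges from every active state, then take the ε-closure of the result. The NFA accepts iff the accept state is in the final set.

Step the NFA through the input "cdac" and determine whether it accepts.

S₀ = ε-closure({0}) = {0,2,4,6,8}
'c' @ 1: {1,9}  ✓accept
'd' @ 2: {}  — dead — no transitions
rest 'ac' ignored (set empty)
final: {}; accept 1 not in set

Answer: REJECT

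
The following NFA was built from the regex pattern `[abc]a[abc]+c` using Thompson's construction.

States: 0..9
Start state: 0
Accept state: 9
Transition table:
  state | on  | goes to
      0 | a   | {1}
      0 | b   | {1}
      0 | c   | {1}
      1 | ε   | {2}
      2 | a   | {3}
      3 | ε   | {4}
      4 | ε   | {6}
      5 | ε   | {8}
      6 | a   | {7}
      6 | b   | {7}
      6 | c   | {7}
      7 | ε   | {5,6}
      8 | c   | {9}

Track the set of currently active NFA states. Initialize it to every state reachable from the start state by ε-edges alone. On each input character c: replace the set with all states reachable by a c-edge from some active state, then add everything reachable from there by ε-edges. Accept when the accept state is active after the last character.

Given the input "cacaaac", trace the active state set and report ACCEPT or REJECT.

Answer: ACCEPT

Steps:
start: ε-closure({0}) = {0}
'c' @ 1: {1,2}
'a' @ 2: {3,4,6}
'c' @ 3: {5,6,7,8}
'a' @ 4: {5,6,7,8}
'a' @ 5: {5,6,7,8}
'a' @ 6: {5,6,7,8}
'c' @ 7: {5,6,7,8,9}  ✓accept
end set {5,6,7,8,9} — state 9 in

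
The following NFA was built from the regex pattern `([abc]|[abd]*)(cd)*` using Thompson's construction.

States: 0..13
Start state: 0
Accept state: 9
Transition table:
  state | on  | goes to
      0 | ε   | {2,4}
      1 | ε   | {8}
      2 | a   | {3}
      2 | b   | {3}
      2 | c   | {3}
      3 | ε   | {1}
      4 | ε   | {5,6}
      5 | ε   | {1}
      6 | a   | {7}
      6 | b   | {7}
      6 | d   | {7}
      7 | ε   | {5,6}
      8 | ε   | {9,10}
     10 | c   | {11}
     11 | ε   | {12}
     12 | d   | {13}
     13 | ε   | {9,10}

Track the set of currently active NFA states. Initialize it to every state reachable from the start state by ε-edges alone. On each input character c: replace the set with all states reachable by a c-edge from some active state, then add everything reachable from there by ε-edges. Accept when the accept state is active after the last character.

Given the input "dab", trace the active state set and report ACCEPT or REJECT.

S₀ = ε-closure({0}) = {0,1,2,4,5,6,8,9,10}
'd' @ 1: {1,5,6,7,8,9,10}  [accepting]
'a' @ 2: {1,5,6,7,8,9,10}  [accepting]
'b' @ 3: {1,5,6,7,8,9,10}  [accepting]
after full input: {1,5,6,7,8,9,10}  (accept=9 in)

Answer: ACCEPT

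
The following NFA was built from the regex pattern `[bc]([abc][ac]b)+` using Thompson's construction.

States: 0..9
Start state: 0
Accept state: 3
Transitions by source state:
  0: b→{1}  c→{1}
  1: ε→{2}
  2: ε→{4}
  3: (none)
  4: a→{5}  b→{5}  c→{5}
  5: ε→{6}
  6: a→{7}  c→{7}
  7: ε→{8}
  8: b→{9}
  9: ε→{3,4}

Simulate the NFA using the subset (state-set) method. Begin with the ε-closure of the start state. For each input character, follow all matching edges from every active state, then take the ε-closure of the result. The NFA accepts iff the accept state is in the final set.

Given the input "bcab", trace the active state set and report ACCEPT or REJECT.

Answer: ACCEPT

Trace:
initial (ε-close {0}): {0}
'b' @ 1: {1,2,4}
'c' @ 2: {5,6}
'a' @ 3: {7,8}
'b' @ 4: {3,4,9}  (accept∈set)
after full input: {3,4,9}  (accept=3 in)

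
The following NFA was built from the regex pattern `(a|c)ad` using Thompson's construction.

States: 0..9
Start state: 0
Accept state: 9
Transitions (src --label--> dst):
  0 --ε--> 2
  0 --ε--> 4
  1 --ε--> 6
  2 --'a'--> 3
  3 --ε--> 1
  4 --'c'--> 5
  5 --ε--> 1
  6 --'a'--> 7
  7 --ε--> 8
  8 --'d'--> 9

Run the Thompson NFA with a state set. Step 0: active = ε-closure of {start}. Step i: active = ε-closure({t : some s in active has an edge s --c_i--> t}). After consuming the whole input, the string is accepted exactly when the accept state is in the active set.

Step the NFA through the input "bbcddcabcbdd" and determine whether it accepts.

Answer: REJECT

Derivation:
S₀ = ε-closure({0}) = {0,2,4}
'b' @ 1: {}  — state set empty
rest 'bcddcabcbdd' ignored (set empty)
end set {} — state 9 not in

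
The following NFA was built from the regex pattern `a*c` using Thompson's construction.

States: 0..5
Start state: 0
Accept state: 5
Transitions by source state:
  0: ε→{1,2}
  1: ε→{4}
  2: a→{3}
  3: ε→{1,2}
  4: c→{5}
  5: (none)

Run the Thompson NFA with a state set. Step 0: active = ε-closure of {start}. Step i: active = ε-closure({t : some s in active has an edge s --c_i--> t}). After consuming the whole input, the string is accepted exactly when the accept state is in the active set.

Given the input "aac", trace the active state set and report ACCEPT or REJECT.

Answer: ACCEPT

Steps:
start: ε-closure({0}) = {0,1,2,4}
'a' @ 1: {1,2,3,4}
'a' @ 2: {1,2,3,4}
'c' @ 3: {5}  (accept∈set)
end set {5} — state 5 in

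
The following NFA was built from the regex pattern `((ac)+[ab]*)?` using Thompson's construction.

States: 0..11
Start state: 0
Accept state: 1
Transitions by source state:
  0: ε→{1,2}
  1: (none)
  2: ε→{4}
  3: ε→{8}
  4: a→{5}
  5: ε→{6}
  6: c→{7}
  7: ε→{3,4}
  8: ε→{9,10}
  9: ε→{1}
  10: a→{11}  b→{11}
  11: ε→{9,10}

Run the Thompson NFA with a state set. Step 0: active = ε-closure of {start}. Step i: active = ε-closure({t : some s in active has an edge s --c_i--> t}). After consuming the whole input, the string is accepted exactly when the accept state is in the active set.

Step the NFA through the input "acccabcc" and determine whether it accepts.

S₀ = ε-closure({0}) = {0,1,2,4}
'a' @ 1: {5,6}
'c' @ 2: {1,3,4,7,8,9,10}  ✓accept
'c' @ 3: {}  — state set empty
rest 'cabcc' ignored (set empty)
after full input: {}  (accept=1 not in)

Answer: REJECT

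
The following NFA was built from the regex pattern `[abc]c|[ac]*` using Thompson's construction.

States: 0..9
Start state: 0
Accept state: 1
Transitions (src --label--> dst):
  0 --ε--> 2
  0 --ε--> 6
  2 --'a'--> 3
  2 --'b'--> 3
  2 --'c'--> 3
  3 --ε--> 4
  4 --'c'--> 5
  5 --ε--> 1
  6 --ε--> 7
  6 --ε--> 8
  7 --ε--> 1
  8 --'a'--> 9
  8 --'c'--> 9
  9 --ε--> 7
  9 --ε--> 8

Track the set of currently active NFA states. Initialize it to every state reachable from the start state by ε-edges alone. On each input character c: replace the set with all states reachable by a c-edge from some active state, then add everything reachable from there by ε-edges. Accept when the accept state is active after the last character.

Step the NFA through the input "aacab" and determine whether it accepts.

initial (ε-close {0}): {0,1,2,6,7,8}
'a' @ 1: {1,3,4,7,8,9}  [accepting]
'a' @ 2: {1,7,8,9}  [accepting]
'c' @ 3: {1,7,8,9}  [accepting]
'a' @ 4: {1,7,8,9}  [accepting]
'b' @ 5: {}  — no active states
end set {} — state 1 not in

Answer: REJECT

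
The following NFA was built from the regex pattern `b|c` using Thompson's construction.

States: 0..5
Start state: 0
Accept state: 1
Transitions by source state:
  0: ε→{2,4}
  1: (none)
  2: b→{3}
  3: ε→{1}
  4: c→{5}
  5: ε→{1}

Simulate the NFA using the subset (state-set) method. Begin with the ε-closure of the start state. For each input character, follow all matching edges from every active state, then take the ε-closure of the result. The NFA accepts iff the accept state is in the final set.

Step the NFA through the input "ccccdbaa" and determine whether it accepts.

S₀ = ε-closure({0}) = {0,2,4}
'c' @ 1: {1,5}  ✓accept
'c' @ 2: {}  — state set empty
rest 'ccdbaa' ignored (set empty)
final: {}; accept 1 not in set

Answer: REJECT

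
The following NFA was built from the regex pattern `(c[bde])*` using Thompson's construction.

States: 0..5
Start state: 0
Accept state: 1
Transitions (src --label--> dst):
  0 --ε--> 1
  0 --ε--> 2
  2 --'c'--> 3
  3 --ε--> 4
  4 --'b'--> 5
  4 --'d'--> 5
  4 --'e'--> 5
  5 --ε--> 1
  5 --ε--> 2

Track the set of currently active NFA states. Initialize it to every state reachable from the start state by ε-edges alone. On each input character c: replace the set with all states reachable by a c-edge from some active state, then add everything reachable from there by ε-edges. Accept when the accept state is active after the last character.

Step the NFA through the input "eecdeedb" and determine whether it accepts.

Answer: REJECT

Derivation:
initial (ε-close {0}): {0,1,2}
'e' @ 1: {}  — dead — no transitions
rest 'ecdeedb' ignored (set empty)
after full input: {}  (accept=1 not in)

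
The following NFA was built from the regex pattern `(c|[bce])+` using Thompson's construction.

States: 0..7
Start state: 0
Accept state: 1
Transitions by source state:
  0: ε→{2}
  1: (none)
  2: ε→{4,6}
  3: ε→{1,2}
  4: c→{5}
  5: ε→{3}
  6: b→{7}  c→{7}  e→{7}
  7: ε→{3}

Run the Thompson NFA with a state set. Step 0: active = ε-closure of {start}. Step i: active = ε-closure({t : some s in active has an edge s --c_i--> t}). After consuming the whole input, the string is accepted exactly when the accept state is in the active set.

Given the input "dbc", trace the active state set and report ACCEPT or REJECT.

start: ε-closure({0}) = {0,2,4,6}
'd' @ 1: {}  — state set empty
rest 'bc' ignored (set empty)
final: {}; accept 1 not in set

Answer: REJECT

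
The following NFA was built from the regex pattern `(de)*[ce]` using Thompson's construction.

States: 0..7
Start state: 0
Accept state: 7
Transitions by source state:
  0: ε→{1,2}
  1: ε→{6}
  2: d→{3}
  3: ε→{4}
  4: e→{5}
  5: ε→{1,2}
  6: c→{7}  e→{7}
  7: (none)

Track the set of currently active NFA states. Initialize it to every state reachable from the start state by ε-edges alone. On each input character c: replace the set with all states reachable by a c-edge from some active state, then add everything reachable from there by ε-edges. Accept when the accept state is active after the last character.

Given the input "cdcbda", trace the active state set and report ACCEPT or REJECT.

initial (ε-close {0}): {0,1,2,6}
'c' @ 1: {7}  [accepting]
'd' @ 2: {}  — state set empty
rest 'cbda' ignored (set empty)
end set {} — state 7 not in

Answer: REJECT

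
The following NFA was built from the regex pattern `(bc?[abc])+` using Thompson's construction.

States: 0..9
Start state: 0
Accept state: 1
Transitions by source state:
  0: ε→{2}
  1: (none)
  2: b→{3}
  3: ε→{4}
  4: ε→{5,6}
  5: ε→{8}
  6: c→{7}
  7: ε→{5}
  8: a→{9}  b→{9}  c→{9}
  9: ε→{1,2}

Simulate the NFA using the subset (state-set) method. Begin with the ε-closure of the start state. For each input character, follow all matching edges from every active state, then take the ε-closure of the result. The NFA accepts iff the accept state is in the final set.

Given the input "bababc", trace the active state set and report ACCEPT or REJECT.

S₀ = ε-closure({0}) = {0,2}
'b' @ 1: {3,4,5,6,8}
'a' @ 2: {1,2,9}  [accepting]
'b' @ 3: {3,4,5,6,8}
'a' @ 4: {1,2,9}  [accepting]
'b' @ 5: {3,4,5,6,8}
'c' @ 6: {1,2,5,7,8,9}  [accepting]
final: {1,2,5,7,8,9}; accept 1 in set

Answer: ACCEPT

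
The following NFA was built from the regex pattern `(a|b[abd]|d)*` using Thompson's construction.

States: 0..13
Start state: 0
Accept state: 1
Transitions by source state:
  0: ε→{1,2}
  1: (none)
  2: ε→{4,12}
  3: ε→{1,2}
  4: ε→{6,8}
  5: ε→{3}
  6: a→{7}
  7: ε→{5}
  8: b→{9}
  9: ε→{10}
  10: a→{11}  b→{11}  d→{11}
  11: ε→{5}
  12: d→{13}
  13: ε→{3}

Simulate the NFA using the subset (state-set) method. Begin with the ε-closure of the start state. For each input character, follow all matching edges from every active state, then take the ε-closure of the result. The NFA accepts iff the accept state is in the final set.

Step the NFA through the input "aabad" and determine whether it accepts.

initial (ε-close {0}): {0,1,2,4,6,8,12}
'a' @ 1: {1,2,3,4,5,6,7,8,12}  ✓accept
'a' @ 2: {1,2,3,4,5,6,7,8,12}  ✓accept
'b' @ 3: {9,10}
'a' @ 4: {1,2,3,4,5,6,8,11,12}  ✓accept
'd' @ 5: {1,2,3,4,6,8,12,13}  ✓accept
after full input: {1,2,3,4,6,8,12,13}  (accept=1 in)

Answer: ACCEPT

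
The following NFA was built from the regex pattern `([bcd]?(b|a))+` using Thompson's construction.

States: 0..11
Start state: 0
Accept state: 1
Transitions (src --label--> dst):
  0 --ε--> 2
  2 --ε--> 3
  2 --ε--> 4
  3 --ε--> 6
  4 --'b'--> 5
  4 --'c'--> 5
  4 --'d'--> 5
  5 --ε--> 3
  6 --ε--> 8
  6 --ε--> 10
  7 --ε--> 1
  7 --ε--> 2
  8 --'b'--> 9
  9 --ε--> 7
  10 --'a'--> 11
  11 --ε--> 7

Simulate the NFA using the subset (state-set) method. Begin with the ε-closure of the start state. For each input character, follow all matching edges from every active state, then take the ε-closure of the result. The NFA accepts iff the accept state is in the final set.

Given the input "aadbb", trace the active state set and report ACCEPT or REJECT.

initial (ε-close {0}): {0,2,3,4,6,8,10}
'a' @ 1: {1,2,3,4,6,7,8,10,11}  (accept∈set)
'a' @ 2: {1,2,3,4,6,7,8,10,11}  (accept∈set)
'd' @ 3: {3,5,6,8,10}
'b' @ 4: {1,2,3,4,6,7,8,9,10}  (accept∈set)
'b' @ 5: {1,2,3,4,5,6,7,8,9,10}  (accept∈set)
end set {1,2,3,4,5,6,7,8,9,10} — state 1 in

Answer: ACCEPT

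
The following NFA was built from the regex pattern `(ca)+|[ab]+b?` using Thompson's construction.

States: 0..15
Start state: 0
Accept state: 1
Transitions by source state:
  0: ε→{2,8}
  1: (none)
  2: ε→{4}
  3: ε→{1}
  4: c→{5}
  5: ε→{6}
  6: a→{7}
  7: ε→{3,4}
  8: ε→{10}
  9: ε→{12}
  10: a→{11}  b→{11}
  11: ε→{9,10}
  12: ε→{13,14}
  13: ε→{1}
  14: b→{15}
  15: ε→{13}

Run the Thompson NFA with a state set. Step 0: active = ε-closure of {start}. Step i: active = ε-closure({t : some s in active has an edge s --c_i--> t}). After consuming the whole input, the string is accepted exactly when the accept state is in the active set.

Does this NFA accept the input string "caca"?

initial (ε-close {0}): {0,2,4,8,10}
'c' @ 1: {5,6}
'a' @ 2: {1,3,4,7}  ✓accept
'c' @ 3: {5,6}
'a' @ 4: {1,3,4,7}  ✓accept
after full input: {1,3,4,7}  (accept=1 in)

Answer: ACCEPT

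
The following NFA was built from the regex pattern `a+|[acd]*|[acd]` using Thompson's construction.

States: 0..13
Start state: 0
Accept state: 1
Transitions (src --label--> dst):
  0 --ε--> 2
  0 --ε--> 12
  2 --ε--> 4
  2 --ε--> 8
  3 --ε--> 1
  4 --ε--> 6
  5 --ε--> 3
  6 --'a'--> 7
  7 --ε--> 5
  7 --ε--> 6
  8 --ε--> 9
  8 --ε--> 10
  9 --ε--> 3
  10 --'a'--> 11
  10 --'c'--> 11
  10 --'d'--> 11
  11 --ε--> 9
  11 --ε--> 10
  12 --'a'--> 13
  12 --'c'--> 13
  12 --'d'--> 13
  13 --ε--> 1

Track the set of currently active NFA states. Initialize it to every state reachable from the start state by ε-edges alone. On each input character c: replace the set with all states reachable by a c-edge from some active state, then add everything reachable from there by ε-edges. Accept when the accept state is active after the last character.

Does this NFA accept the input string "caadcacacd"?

Answer: ACCEPT

Steps:
start: ε-closure({0}) = {0,1,2,3,4,6,8,9,10,12}
'c' @ 1: {1,3,9,10,11,13}  (accept∈set)
'a' @ 2: {1,3,9,10,11}  (accept∈set)
'a' @ 3: {1,3,9,10,11}  (accept∈set)
'd' @ 4: {1,3,9,10,11}  (accept∈set)
'c' @ 5: {1,3,9,10,11}  (accept∈set)
'a' @ 6: {1,3,9,10,11}  (accept∈set)
'c' @ 7: {1,3,9,10,11}  (accept∈set)
'a' @ 8: {1,3,9,10,11}  (accept∈set)
'c' @ 9: {1,3,9,10,11}  (accept∈set)
'd' @ 10: {1,3,9,10,11}  (accept∈set)
after full input: {1,3,9,10,11}  (accept=1 in)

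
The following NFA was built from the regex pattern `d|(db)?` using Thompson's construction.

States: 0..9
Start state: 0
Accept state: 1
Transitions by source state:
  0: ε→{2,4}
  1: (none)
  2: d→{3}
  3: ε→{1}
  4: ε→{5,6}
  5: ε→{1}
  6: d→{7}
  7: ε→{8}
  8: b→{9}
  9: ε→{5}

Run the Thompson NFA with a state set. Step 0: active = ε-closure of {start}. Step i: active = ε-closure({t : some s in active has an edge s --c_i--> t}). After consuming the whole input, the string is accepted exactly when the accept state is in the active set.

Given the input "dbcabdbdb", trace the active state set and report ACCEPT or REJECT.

initial (ε-close {0}): {0,1,2,4,5,6}
'd' @ 1: {1,3,7,8}  [accepting]
'b' @ 2: {1,5,9}  [accepting]
'c' @ 3: {}  — no active states
rest 'abdbdb' ignored (set empty)
end set {} — state 1 not in

Answer: REJECT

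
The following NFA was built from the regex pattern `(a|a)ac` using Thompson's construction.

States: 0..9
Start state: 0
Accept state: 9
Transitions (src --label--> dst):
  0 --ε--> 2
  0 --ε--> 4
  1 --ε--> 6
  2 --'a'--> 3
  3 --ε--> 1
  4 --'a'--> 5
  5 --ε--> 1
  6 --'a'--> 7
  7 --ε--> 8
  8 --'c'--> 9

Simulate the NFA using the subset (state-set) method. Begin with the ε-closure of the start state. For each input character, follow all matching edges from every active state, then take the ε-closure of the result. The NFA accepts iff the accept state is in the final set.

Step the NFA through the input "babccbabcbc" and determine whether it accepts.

initial (ε-close {0}): {0,2,4}
'b' @ 1: {}  — dead — no transitions
rest 'abccbabcbc' ignored (set empty)
final: {}; accept 9 not in set

Answer: REJECT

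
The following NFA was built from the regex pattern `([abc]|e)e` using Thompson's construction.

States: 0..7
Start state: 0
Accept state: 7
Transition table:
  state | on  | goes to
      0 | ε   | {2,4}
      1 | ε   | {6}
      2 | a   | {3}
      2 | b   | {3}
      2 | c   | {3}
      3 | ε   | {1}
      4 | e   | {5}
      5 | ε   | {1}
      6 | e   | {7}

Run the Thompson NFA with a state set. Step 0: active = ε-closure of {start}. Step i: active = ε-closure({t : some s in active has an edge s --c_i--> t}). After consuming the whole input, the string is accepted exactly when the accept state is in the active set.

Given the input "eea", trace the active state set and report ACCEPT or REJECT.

initial (ε-close {0}): {0,2,4}
'e' @ 1: {1,5,6}
'e' @ 2: {7}  ✓accept
'a' @ 3: {}  — state set empty
end set {} — state 7 not in

Answer: REJECT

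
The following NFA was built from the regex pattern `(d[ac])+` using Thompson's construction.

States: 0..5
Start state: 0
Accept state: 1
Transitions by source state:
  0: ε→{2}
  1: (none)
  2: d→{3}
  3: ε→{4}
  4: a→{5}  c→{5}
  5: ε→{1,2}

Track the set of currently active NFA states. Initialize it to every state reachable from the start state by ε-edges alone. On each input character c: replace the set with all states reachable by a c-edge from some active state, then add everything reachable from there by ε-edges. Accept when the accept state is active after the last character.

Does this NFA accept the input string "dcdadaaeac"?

Answer: REJECT

Derivation:
S₀ = ε-closure({0}) = {0,2}
'd' @ 1: {3,4}
'c' @ 2: {1,2,5}  ✓accept
'd' @ 3: {3,4}
'a' @ 4: {1,2,5}  ✓accept
'd' @ 5: {3,4}
'a' @ 6: {1,2,5}  ✓accept
'a' @ 7: {}  — dead — no transitions
rest 'eac' ignored (set empty)
end set {} — state 1 not in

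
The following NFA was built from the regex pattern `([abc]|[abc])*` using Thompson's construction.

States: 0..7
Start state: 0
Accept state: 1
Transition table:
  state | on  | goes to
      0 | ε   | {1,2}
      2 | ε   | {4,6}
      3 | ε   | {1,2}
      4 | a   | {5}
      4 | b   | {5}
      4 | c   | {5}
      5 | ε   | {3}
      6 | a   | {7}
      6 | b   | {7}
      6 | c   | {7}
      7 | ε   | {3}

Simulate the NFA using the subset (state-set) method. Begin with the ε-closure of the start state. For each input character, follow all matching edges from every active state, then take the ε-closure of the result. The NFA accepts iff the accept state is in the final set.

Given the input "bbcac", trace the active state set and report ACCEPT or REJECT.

S₀ = ε-closure({0}) = {0,1,2,4,6}
'b' @ 1: {1,2,3,4,5,6,7}  (accept∈set)
'b' @ 2: {1,2,3,4,5,6,7}  (accept∈set)
'c' @ 3: {1,2,3,4,5,6,7}  (accept∈set)
'a' @ 4: {1,2,3,4,5,6,7}  (accept∈set)
'c' @ 5: {1,2,3,4,5,6,7}  (accept∈set)
end set {1,2,3,4,5,6,7} — state 1 in

Answer: ACCEPT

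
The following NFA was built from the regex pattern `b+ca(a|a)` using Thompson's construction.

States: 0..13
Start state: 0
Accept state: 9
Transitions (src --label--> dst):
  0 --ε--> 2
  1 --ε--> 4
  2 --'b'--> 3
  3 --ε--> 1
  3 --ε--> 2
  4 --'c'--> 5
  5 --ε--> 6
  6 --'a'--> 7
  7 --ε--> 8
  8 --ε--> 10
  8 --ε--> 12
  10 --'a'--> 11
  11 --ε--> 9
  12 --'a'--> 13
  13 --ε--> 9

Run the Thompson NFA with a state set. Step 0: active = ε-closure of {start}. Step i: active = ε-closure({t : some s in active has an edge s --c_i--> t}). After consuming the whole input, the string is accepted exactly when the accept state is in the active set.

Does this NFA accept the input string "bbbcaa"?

Answer: ACCEPT

Steps:
start: ε-closure({0}) = {0,2}
'b' @ 1: {1,2,3,4}
'b' @ 2: {1,2,3,4}
'b' @ 3: {1,2,3,4}
'c' @ 4: {5,6}
'a' @ 5: {7,8,10,12}
'a' @ 6: {9,11,13}  [accepting]
end set {9,11,13} — state 9 in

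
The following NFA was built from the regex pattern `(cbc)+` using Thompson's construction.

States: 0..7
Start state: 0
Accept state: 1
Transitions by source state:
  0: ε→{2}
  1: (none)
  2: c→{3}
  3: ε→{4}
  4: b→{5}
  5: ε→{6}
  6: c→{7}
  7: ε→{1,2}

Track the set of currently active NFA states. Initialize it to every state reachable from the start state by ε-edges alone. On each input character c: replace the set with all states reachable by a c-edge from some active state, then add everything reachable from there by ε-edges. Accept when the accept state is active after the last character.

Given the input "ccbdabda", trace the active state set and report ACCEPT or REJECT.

Answer: REJECT

Steps:
S₀ = ε-closure({0}) = {0,2}
'c' @ 1: {3,4}
'c' @ 2: {}  — dead — no transitions
rest 'bdabda' ignored (set empty)
after full input: {}  (accept=1 not in)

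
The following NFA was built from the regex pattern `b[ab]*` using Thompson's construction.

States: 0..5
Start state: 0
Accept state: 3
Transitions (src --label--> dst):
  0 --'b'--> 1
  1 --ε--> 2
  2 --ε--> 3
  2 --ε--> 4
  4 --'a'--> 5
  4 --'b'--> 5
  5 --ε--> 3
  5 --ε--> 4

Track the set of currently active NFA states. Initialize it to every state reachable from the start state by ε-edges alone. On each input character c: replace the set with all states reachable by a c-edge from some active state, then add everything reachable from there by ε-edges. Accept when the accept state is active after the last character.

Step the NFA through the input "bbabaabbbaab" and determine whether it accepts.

S₀ = ε-closure({0}) = {0}
'b' @ 1: {1,2,3,4}  ✓accept
'b' @ 2: {3,4,5}  ✓accept
'a' @ 3: {3,4,5}  ✓accept
'b' @ 4: {3,4,5}  ✓accept
'a' @ 5: {3,4,5}  ✓accept
'a' @ 6: {3,4,5}  ✓accept
'b' @ 7: {3,4,5}  ✓accept
'b' @ 8: {3,4,5}  ✓accept
'b' @ 9: {3,4,5}  ✓accept
'a' @ 10: {3,4,5}  ✓accept
'a' @ 11: {3,4,5}  ✓accept
'b' @ 12: {3,4,5}  ✓accept
end set {3,4,5} — state 3 in

Answer: ACCEPT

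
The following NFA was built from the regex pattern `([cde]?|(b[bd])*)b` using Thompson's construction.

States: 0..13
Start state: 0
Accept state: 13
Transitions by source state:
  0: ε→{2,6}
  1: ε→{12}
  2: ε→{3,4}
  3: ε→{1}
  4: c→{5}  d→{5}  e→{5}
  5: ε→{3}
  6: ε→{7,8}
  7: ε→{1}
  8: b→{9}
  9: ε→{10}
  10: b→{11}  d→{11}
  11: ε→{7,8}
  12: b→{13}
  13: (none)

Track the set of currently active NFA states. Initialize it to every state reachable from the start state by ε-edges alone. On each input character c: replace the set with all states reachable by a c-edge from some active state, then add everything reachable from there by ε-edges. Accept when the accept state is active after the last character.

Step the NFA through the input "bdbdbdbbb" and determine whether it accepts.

Answer: ACCEPT

Derivation:
start: ε-closure({0}) = {0,1,2,3,4,6,7,8,12}
'b' @ 1: {9,10,13}  [accepting]
'd' @ 2: {1,7,8,11,12}
'b' @ 3: {9,10,13}  [accepting]
'd' @ 4: {1,7,8,11,12}
'b' @ 5: {9,10,13}  [accepting]
'd' @ 6: {1,7,8,11,12}
'b' @ 7: {9,10,13}  [accepting]
'b' @ 8: {1,7,8,11,12}
'b' @ 9: {9,10,13}  [accepting]
end set {9,10,13} — state 13 in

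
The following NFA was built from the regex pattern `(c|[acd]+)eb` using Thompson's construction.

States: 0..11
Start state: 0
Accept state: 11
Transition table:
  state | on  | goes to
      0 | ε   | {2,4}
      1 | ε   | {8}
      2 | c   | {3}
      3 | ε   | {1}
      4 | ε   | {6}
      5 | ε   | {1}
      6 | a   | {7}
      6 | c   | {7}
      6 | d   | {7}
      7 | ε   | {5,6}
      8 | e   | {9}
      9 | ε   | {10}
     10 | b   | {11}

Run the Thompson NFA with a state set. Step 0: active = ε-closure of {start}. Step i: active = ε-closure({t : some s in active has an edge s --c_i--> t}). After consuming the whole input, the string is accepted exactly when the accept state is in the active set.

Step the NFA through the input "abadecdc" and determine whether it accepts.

Answer: REJECT

Trace:
S₀ = ε-closure({0}) = {0,2,4,6}
'a' @ 1: {1,5,6,7,8}
'b' @ 2: {}  — state set empty
rest 'adecdc' ignored (set empty)
final: {}; accept 11 not in set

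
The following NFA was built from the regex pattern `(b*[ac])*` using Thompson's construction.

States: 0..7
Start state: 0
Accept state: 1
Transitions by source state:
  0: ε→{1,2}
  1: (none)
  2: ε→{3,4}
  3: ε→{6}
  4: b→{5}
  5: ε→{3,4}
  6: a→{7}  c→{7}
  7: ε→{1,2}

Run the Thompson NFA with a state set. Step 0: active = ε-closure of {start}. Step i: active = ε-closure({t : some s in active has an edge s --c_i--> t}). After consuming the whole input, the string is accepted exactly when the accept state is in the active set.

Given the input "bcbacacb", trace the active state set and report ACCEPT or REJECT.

initial (ε-close {0}): {0,1,2,3,4,6}
'b' @ 1: {3,4,5,6}
'c' @ 2: {1,2,3,4,6,7}  [accepting]
'b' @ 3: {3,4,5,6}
'a' @ 4: {1,2,3,4,6,7}  [accepting]
'c' @ 5: {1,2,3,4,6,7}  [accepting]
'a' @ 6: {1,2,3,4,6,7}  [accepting]
'c' @ 7: {1,2,3,4,6,7}  [accepting]
'b' @ 8: {3,4,5,6}
after full input: {3,4,5,6}  (accept=1 not in)

Answer: REJECT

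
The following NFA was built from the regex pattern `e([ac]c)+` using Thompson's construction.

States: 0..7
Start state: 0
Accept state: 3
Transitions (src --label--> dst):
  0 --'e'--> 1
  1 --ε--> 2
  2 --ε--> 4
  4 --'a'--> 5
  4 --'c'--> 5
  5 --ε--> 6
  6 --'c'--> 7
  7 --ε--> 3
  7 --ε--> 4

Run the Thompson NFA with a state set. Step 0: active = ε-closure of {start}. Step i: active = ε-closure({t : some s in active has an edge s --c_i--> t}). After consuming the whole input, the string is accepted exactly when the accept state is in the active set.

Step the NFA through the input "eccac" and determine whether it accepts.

start: ε-closure({0}) = {0}
'e' @ 1: {1,2,4}
'c' @ 2: {5,6}
'c' @ 3: {3,4,7}  [accepting]
'a' @ 4: {5,6}
'c' @ 5: {3,4,7}  [accepting]
final: {3,4,7}; accept 3 in set

Answer: ACCEPT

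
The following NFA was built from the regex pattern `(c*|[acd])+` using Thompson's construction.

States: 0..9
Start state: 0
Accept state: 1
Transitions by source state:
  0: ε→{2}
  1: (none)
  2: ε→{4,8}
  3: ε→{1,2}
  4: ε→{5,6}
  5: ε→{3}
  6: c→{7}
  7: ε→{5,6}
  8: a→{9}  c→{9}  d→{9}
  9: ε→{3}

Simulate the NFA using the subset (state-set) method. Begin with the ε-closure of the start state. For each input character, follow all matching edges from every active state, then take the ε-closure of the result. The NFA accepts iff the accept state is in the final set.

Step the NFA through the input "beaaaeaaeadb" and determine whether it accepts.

S₀ = ε-closure({0}) = {0,1,2,3,4,5,6,8}
'b' @ 1: {}  — state set empty
rest 'eaaaeaaeadb' ignored (set empty)
final: {}; accept 1 not in set

Answer: REJECT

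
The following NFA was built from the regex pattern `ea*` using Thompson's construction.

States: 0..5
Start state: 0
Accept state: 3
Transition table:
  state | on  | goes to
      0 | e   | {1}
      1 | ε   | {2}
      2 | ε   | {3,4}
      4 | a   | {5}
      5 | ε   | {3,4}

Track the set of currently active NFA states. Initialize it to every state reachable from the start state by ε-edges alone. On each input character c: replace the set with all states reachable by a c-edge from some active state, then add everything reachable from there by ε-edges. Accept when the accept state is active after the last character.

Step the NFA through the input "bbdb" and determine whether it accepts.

start: ε-closure({0}) = {0}
'b' @ 1: {}  — no active states
rest 'bdb' ignored (set empty)
final: {}; accept 3 not in set

Answer: REJECT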